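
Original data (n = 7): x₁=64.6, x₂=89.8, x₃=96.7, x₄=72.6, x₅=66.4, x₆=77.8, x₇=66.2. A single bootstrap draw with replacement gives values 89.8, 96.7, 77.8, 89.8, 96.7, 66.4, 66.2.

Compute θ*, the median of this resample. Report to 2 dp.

Sorted: 66.2, 66.4, 77.8, 89.8, 89.8, 96.7, 96.7
Median = middle value = 89.80

θ* = 89.80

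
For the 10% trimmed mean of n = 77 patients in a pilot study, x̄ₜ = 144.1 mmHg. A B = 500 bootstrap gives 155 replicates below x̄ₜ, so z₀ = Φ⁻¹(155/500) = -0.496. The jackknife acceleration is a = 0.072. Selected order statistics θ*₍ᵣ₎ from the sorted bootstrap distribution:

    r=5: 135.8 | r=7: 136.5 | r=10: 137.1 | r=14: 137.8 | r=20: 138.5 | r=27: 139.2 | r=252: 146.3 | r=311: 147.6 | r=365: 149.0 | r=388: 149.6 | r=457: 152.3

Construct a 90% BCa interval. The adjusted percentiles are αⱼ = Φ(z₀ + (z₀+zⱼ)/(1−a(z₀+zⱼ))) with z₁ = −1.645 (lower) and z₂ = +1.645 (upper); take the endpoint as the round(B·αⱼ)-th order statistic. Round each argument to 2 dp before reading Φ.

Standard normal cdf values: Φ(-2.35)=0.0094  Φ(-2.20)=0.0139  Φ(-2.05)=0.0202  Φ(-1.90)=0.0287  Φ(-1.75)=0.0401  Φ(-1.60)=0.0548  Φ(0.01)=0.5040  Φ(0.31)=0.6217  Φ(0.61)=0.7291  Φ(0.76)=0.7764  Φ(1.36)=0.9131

Lower: z₀ + z₁ = -0.496 + (-1.645) = -2.141; 1 − a(z₀+z₁) = 1 − (0.072)(-2.141) = 1.1542; argument = -0.496 + (-2.141)/1.1542 = -2.3510 → -2.35.
α₁ = Φ(-2.35) = 0.0094; rank = round(500 × 0.0094) = 5; θ*₍5₎ = 135.8.
Upper: z₀ + z₂ = 1.149; 1 − a(z₀+z₂) = 0.9173; argument = 0.7566 → 0.76; α₂ = 0.7764; rank = 388; θ*₍388₎ = 149.6.

(135.8, 149.6)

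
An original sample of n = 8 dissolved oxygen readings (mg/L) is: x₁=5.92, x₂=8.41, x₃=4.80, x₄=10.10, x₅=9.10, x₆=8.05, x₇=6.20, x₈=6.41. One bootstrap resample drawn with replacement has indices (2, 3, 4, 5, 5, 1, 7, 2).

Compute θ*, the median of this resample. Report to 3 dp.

θ* = 8.410

Resample values: 8.41, 4.80, 10.10, 9.10, 9.10, 5.92, 6.20, 8.41.
Sorted: 4.80, 5.92, 6.20, 8.41, 8.41, 9.10, 9.10, 10.10
Median = average of the two middle values = 8.410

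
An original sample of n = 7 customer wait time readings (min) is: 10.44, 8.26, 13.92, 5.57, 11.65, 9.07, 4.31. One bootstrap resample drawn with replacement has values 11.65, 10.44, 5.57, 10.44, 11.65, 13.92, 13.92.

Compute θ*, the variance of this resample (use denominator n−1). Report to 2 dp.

θ* = 7.99

Mean = 11.0843; sum of squared deviations = 47.9602
s² = 47.9602 / 6 = 7.9934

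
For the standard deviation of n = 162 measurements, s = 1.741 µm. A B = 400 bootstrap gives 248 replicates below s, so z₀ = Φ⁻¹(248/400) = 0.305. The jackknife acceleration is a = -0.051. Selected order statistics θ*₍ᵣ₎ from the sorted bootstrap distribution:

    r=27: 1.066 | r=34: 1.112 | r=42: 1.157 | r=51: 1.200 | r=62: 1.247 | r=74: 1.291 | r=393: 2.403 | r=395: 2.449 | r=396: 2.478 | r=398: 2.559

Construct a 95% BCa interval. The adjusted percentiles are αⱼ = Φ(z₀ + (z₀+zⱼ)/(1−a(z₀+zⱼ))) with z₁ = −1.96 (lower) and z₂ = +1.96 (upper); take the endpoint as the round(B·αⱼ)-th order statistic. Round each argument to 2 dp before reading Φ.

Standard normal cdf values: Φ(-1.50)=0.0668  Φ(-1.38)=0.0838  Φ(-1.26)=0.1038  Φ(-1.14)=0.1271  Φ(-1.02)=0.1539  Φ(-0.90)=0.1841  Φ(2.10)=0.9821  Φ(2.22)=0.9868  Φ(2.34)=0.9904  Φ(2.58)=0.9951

(1.066, 2.478)

Lower: z₀ + z₁ = 0.305 + (-1.960) = -1.655; 1 − a(z₀+z₁) = 1 − (-0.051)(-1.655) = 0.9156; argument = 0.305 + (-1.655)/0.9156 = -1.5026 → -1.50.
α₁ = Φ(-1.50) = 0.0668; rank = round(400 × 0.0668) = 27; θ*₍27₎ = 1.066.
Upper: z₀ + z₂ = 2.265; 1 − a(z₀+z₂) = 1.1155; argument = 2.3355 → 2.34; α₂ = 0.9904; rank = 396; θ*₍396₎ = 2.478.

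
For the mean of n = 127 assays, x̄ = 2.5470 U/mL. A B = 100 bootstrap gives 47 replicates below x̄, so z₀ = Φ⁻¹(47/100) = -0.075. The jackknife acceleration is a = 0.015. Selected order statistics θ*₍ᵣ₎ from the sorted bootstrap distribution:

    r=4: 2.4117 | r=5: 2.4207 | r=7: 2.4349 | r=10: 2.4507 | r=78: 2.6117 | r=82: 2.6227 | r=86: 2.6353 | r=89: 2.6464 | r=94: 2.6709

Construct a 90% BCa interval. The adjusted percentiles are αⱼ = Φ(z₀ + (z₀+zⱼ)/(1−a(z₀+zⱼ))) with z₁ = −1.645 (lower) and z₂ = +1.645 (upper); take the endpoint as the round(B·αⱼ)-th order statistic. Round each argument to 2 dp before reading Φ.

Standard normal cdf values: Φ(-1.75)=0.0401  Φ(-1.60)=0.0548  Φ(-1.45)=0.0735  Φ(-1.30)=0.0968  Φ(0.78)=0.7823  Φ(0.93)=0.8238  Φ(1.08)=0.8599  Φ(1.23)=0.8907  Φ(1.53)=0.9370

(2.4117, 2.6709)

Lower: z₀ + z₁ = -0.075 + (-1.645) = -1.720; 1 − a(z₀+z₁) = 1 − (0.015)(-1.720) = 1.0258; argument = -0.075 + (-1.720)/1.0258 = -1.7517 → -1.75.
α₁ = Φ(-1.75) = 0.0401; rank = round(100 × 0.0401) = 4; θ*₍4₎ = 2.4117.
Upper: z₀ + z₂ = 1.570; 1 − a(z₀+z₂) = 0.9765; argument = 1.5329 → 1.53; α₂ = 0.9370; rank = 94; θ*₍94₎ = 2.6709.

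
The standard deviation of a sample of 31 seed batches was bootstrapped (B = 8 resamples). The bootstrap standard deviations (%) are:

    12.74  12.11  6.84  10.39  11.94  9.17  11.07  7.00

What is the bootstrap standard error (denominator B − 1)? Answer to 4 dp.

Bootstrap SE is the standard deviation of the 8 replicate standard deviations.
Mean of replicates: (12.74 + 12.11 + 6.84 + 10.39 + 11.94 + 9.17 + 11.07 + 7.00) / 8 = 81.26000 / 8 = 10.15750
Sum of squared deviations: (+2.58250)² + (+1.95250)² + (−3.31750)² + (+0.23250)² + (+1.78250)² + (−0.98750)² + (+0.91250)² + (−3.15750)² = 36.49635
Variance = 36.49635 / 7 = 5.21376
SE* = √5.21376

SE* = 2.2834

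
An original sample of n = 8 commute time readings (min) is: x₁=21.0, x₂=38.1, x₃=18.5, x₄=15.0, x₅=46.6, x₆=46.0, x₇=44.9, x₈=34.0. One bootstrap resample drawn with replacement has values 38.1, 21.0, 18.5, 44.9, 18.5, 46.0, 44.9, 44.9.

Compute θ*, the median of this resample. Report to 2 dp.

θ* = 41.50

Sorted: 18.5, 18.5, 21.0, 38.1, 44.9, 44.9, 44.9, 46.0
Median = average of the two middle values = 41.50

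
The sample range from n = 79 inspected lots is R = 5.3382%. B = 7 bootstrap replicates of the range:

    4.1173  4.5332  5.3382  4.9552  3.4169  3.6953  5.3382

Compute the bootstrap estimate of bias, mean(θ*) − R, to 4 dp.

bias = −0.8533

mean(θ*) = (4.1173 + 4.5332 + 5.3382 + 4.9552 + 3.4169 + 3.6953 + 5.3382) / 7 = 4.48490
bias = 4.48490 − 5.3382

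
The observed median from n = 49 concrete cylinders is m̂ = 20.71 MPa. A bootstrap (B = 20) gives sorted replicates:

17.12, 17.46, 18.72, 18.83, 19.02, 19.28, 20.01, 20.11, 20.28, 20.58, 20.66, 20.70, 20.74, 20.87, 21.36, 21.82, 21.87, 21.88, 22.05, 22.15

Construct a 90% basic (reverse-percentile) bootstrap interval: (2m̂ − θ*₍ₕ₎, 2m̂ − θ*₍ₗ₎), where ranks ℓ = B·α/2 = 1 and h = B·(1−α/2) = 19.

Percentile endpoints at ranks 1 and 19: θ*₍1₎ = 17.12, θ*₍19₎ = 22.05.
Basic interval reflects these around m̂:
  lower = 2 × 20.71 − 22.05 = 19.37
  upper = 2 × 20.71 − 17.12 = 24.30

(19.37, 24.30)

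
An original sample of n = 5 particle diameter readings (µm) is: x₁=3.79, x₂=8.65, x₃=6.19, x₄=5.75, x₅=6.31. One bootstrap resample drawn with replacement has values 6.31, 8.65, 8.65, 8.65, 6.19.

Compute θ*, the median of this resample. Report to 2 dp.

θ* = 8.65

Sorted: 6.19, 6.31, 8.65, 8.65, 8.65
Median = middle value = 8.65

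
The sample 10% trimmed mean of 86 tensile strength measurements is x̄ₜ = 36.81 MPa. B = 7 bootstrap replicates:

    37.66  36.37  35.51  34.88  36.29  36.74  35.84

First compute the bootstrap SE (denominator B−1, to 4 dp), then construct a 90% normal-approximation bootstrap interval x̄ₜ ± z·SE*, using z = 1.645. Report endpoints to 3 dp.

(35.338, 38.282)

Mean of replicates = 36.1843; sum of squared deviations = 4.8066; SE* = √(4.8066/6) = 0.8950
Margin = 1.645 × 0.8950 = 1.4723
Interval: 36.81 ± 1.4723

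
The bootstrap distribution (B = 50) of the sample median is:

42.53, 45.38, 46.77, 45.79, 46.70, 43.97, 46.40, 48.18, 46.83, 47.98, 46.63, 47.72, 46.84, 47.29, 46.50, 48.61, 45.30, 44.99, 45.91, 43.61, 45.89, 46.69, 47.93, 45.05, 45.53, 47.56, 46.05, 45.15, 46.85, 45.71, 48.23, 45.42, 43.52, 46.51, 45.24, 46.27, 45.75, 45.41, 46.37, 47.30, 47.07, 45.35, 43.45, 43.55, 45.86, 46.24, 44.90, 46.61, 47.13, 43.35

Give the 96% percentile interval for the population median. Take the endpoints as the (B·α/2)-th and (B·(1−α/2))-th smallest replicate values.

(42.53, 48.23)

Sorted replicates: 42.53, 43.35, 43.45, 43.52, 43.55, 43.61, 43.97, 44.90, 44.99, 45.05, 45.15, 45.24, 45.30, 45.35, 45.38, 45.41, 45.42, 45.53, 45.71, 45.75, 45.79, 45.86, 45.89, 45.91, 46.05, 46.24, 46.27, 46.37, 46.40, 46.50, 46.51, 46.61, 46.63, 46.69, 46.70, 46.77, 46.83, 46.84, 46.85, 47.07, 47.13, 47.29, 47.30, 47.56, 47.72, 47.93, 47.98, 48.18, 48.23, 48.61
α = 0.04; lower rank = 50 × 0.020 = 1; upper rank = 50 × 0.980 = 49.
The 1st smallest replicate is 42.53; the 49th is 48.23.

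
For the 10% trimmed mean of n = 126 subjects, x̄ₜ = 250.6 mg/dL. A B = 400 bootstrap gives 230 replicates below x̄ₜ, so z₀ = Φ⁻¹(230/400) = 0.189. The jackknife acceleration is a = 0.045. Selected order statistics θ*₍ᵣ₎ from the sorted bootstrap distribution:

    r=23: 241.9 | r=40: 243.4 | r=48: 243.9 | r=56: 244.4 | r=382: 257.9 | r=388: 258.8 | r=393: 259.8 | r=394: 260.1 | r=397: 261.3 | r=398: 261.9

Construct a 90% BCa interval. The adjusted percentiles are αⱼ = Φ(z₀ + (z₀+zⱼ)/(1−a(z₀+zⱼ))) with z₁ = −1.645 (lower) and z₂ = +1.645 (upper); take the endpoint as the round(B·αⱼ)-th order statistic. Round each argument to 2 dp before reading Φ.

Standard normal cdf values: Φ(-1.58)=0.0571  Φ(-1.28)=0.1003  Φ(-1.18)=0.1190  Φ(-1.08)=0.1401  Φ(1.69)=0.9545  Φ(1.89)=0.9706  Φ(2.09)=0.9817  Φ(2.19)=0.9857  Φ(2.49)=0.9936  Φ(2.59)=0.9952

(243.9, 260.1)

Lower: z₀ + z₁ = 0.189 + (-1.645) = -1.456; 1 − a(z₀+z₁) = 1 − (0.045)(-1.456) = 1.0655; argument = 0.189 + (-1.456)/1.0655 = -1.1775 → -1.18.
α₁ = Φ(-1.18) = 0.1190; rank = round(400 × 0.1190) = 48; θ*₍48₎ = 243.9.
Upper: z₀ + z₂ = 1.834; 1 − a(z₀+z₂) = 0.9175; argument = 2.1880 → 2.19; α₂ = 0.9857; rank = 394; θ*₍394₎ = 260.1.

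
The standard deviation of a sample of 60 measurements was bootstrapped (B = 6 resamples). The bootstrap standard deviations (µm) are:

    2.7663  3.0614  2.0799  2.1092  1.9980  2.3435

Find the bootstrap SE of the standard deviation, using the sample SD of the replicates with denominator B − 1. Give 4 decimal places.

SE* = 0.4297

Bootstrap SE is the standard deviation of the 6 replicate standard deviations.
Mean of replicates: (2.7663 + 3.0614 + 2.0799 + 2.1092 + 1.9980 + 2.3435) / 6 = 14.35830 / 6 = 2.39305
Sum of squared deviations: (+0.37325)² + (+0.66835)² + (−0.31315)² + (−0.28385)² + (−0.39505)² + (−0.04955)² = 0.92316
Variance = 0.92316 / 5 = 0.18463
SE* = √0.18463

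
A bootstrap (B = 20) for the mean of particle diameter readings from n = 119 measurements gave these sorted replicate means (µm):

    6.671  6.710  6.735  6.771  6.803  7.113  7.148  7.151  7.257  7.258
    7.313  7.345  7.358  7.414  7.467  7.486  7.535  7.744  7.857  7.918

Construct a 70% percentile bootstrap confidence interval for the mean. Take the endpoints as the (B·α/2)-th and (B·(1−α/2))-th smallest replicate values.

α = 0.30; lower rank = 20 × 0.150 = 3; upper rank = 20 × 0.850 = 17.
The 3rd smallest replicate is 6.735; the 17th is 7.535.

(6.735, 7.535)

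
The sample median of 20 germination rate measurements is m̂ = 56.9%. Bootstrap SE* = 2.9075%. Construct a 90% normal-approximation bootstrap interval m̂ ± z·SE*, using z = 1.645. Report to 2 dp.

(52.12, 61.68)

Margin = 1.645 × 2.9075 = 4.783
Interval: 56.9 ± 4.783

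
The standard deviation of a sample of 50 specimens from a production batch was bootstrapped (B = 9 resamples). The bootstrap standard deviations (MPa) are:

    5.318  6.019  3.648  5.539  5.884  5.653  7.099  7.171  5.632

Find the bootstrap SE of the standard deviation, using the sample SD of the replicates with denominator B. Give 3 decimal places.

SE* = 0.977

Bootstrap SE is the standard deviation of the 9 replicate standard deviations.
Mean of replicates: (5.318 + 6.019 + 3.648 + 5.539 + 5.884 + 5.653 + 7.099 + 7.171 + 5.632) / 9 = 51.9630 / 9 = 5.7737
Sum of squared deviations: (−0.4557)² + (+0.2453)² + (−2.1257)² + (−0.2347)² + (+0.1103)² + (−0.1207)² + (+1.3253)² + (+1.3973)² + (−0.1417)² = 8.5972
Variance = 8.5972 / 9 = 0.9552
SE* = √0.9552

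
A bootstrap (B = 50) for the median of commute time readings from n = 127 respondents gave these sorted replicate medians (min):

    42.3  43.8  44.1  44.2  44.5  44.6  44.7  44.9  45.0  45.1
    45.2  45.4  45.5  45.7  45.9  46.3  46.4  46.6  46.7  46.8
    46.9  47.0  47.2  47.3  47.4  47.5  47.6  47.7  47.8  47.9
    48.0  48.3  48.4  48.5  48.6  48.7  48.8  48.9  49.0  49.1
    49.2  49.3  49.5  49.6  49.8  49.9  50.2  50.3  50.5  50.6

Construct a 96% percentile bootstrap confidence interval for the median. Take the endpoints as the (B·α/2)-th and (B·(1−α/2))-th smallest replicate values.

(42.3, 50.5)

α = 0.04; lower rank = 50 × 0.020 = 1; upper rank = 50 × 0.980 = 49.
The 1st smallest replicate is 42.3; the 49th is 50.5.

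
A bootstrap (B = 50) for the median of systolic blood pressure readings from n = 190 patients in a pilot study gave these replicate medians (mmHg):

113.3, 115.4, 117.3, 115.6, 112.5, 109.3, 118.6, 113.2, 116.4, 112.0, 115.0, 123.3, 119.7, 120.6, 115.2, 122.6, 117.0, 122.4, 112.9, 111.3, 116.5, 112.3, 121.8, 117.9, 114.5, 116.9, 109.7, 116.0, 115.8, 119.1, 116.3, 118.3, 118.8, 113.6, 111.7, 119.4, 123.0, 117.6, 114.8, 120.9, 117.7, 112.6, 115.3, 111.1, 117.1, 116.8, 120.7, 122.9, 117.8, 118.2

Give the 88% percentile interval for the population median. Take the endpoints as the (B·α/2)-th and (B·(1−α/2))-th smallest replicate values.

Sorted replicates: 109.3, 109.7, 111.1, 111.3, 111.7, 112.0, 112.3, 112.5, 112.6, 112.9, 113.2, 113.3, 113.6, 114.5, 114.8, 115.0, 115.2, 115.3, 115.4, 115.6, 115.8, 116.0, 116.3, 116.4, 116.5, 116.8, 116.9, 117.0, 117.1, 117.3, 117.6, 117.7, 117.8, 117.9, 118.2, 118.3, 118.6, 118.8, 119.1, 119.4, 119.7, 120.6, 120.7, 120.9, 121.8, 122.4, 122.6, 122.9, 123.0, 123.3
α = 0.12; lower rank = 50 × 0.060 = 3; upper rank = 50 × 0.940 = 47.
The 3rd smallest replicate is 111.1; the 47th is 122.6.

(111.1, 122.6)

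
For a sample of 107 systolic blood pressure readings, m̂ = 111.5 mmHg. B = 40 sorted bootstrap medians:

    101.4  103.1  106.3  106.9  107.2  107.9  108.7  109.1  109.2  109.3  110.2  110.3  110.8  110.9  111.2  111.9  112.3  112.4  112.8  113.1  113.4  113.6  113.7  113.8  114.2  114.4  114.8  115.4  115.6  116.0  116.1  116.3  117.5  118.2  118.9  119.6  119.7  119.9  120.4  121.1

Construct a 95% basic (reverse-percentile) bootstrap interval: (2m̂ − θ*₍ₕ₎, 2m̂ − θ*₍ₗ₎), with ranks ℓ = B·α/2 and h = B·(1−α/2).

(102.6, 121.6)

Percentile endpoints at ranks 1 and 39: θ*₍1₎ = 101.4, θ*₍39₎ = 120.4.
Basic interval reflects these around m̂:
  lower = 2 × 111.5 − 120.4 = 102.6
  upper = 2 × 111.5 − 101.4 = 121.6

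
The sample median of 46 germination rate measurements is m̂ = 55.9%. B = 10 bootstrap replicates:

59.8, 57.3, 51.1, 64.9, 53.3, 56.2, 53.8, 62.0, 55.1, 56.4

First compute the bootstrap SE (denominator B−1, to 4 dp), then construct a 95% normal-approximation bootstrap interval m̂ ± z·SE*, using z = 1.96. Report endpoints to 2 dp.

(47.67, 64.13)

Mean of replicates = 56.9900; sum of squared deviations = 158.6890; SE* = √(158.6890/9) = 4.1991
Margin = 1.96 × 4.1991 = 8.230
Interval: 55.9 ± 8.230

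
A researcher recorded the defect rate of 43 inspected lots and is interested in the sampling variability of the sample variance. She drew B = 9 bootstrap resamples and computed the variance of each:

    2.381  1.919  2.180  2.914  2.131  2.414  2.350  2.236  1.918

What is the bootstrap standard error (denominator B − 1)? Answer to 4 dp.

Bootstrap SE is the standard deviation of the 9 replicate variances.
Mean of replicates: (2.381 + 1.919 + 2.180 + 2.914 + 2.131 + 2.414 + 2.350 + 2.236 + 1.918) / 9 = 20.44300 / 9 = 2.27144
Sum of squared deviations: (+0.10956)² + (−0.35244)² + (−0.09144)² + (+0.64256)² + (−0.14044)² + (+0.14256)² + (+0.07856)² + (−0.03544)² + (−0.35344)² = 0.72986
Variance = 0.72986 / 8 = 0.09123
SE* = √0.09123

SE* = 0.3020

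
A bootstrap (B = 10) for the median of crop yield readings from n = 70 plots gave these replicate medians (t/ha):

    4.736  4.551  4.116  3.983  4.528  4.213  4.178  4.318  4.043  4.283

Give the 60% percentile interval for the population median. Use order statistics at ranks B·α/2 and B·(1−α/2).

Sorted replicates: 3.983, 4.043, 4.116, 4.178, 4.213, 4.283, 4.318, 4.528, 4.551, 4.736
α = 0.40; lower rank = 10 × 0.200 = 2; upper rank = 10 × 0.800 = 8.
The 2nd smallest replicate is 4.043; the 8th is 4.528.

(4.043, 4.528)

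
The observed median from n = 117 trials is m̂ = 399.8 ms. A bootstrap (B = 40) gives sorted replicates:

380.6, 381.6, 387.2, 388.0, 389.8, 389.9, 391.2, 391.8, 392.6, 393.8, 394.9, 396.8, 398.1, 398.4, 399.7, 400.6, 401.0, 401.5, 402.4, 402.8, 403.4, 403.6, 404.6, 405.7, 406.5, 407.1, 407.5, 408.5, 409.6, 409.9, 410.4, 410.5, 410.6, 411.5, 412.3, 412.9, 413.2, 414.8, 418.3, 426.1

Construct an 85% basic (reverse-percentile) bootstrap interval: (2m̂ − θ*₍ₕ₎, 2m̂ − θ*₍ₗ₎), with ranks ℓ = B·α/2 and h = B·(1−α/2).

(386.4, 412.4)

Percentile endpoints at ranks 3 and 37: θ*₍3₎ = 387.2, θ*₍37₎ = 413.2.
Basic interval reflects these around m̂:
  lower = 2 × 399.8 − 413.2 = 386.4
  upper = 2 × 399.8 − 387.2 = 412.4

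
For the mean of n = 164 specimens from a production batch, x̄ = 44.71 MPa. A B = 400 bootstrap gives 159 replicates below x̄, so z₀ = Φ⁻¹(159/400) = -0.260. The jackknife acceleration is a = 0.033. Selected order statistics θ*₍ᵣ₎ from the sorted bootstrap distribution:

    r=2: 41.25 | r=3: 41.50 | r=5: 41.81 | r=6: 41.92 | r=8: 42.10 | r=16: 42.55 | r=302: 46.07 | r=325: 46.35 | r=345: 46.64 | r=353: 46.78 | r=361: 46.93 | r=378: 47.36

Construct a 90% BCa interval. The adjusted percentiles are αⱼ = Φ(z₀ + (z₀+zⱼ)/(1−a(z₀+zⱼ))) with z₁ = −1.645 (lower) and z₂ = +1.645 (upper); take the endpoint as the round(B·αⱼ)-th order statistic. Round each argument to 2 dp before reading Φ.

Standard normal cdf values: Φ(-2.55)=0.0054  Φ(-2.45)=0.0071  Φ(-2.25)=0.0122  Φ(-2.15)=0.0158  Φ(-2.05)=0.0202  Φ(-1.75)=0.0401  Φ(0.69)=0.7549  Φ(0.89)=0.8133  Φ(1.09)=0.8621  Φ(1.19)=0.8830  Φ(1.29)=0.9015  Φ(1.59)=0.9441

Lower: z₀ + z₁ = -0.260 + (-1.645) = -1.905; 1 − a(z₀+z₁) = 1 − (0.033)(-1.905) = 1.0629; argument = -0.260 + (-1.905)/1.0629 = -2.0523 → -2.05.
α₁ = Φ(-2.05) = 0.0202; rank = round(400 × 0.0202) = 8; θ*₍8₎ = 42.10.
Upper: z₀ + z₂ = 1.385; 1 − a(z₀+z₂) = 0.9543; argument = 1.1913 → 1.19; α₂ = 0.8830; rank = 353; θ*₍353₎ = 46.78.

(42.10, 46.78)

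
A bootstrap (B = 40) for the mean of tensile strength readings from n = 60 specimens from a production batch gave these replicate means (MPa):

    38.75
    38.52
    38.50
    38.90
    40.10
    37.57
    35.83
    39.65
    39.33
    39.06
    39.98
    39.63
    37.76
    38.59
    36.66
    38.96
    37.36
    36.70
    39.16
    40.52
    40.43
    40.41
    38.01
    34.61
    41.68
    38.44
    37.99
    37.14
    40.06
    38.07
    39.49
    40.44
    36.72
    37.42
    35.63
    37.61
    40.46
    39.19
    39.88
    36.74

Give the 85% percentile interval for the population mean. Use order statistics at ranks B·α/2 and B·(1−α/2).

(35.83, 40.44)

Sorted replicates: 34.61, 35.63, 35.83, 36.66, 36.70, 36.72, 36.74, 37.14, 37.36, 37.42, 37.57, 37.61, 37.76, 37.99, 38.01, 38.07, 38.44, 38.50, 38.52, 38.59, 38.75, 38.90, 38.96, 39.06, 39.16, 39.19, 39.33, 39.49, 39.63, 39.65, 39.88, 39.98, 40.06, 40.10, 40.41, 40.43, 40.44, 40.46, 40.52, 41.68
α = 0.15; lower rank = 40 × 0.075 = 3; upper rank = 40 × 0.925 = 37.
The 3rd smallest replicate is 35.83; the 37th is 40.44.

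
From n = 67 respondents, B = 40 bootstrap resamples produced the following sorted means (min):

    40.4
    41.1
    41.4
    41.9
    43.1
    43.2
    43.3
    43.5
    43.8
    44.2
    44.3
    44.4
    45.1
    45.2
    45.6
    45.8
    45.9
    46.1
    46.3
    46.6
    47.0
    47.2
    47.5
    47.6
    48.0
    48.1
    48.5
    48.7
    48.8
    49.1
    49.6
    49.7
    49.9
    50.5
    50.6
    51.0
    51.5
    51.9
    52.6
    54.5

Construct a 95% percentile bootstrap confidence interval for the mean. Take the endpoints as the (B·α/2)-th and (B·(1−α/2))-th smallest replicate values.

(40.4, 52.6)

α = 0.05; lower rank = 40 × 0.025 = 1; upper rank = 40 × 0.975 = 39.
The 1st smallest replicate is 40.4; the 39th is 52.6.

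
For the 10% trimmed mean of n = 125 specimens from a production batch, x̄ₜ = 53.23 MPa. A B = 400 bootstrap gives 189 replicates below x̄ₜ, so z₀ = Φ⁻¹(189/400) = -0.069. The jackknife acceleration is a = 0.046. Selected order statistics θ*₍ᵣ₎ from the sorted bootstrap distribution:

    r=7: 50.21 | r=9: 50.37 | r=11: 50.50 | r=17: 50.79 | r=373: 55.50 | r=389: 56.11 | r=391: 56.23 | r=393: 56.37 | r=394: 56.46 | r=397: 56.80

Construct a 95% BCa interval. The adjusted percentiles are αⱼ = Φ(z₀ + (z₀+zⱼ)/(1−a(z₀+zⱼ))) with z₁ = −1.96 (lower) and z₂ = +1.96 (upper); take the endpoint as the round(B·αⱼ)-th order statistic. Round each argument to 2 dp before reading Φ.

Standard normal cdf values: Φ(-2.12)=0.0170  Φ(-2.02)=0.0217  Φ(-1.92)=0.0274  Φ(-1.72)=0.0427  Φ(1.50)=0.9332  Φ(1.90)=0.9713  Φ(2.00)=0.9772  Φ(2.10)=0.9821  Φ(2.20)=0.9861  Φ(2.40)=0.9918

Lower: z₀ + z₁ = -0.069 + (-1.960) = -2.029; 1 − a(z₀+z₁) = 1 − (0.046)(-2.029) = 1.0933; argument = -0.069 + (-2.029)/1.0933 = -1.9248 → -1.92.
α₁ = Φ(-1.92) = 0.0274; rank = round(400 × 0.0274) = 11; θ*₍11₎ = 50.50.
Upper: z₀ + z₂ = 1.891; 1 − a(z₀+z₂) = 0.9130; argument = 2.0022 → 2.00; α₂ = 0.9772; rank = 391; θ*₍391₎ = 56.23.

(50.50, 56.23)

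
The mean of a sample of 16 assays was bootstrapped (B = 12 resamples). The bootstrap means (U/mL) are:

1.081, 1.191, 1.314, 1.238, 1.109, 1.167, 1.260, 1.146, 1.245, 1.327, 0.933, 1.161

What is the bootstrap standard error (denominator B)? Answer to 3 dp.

SE* = 0.105

Bootstrap SE is the standard deviation of the 12 replicate means.
Mean of replicates: (1.081 + 1.191 + 1.314 + 1.238 + 1.109 + 1.167 + 1.260 + 1.146 + 1.245 + 1.327 + 0.933 + 1.161) / 12 = 14.17200 / 12 = 1.18100
Sum of squared deviations: (−0.10000)² + (+0.01000)² + (+0.13300)² + (+0.05700)² + (−0.07200)² + (−0.01400)² + (+0.07900)² + (−0.03500)² + (+0.06400)² + (+0.14600)² + (−0.24800)² + (−0.02000)² = 0.13120
Variance = 0.13120 / 12 = 0.01093
SE* = √0.01093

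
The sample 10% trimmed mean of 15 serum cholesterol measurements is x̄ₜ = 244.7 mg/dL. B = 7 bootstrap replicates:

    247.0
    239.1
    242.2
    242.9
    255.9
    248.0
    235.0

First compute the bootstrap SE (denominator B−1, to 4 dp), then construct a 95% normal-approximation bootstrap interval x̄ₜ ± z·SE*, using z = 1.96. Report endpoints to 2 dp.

Mean of replicates = 244.3000; sum of squared deviations = 275.4400; SE* = √(275.4400/6) = 6.7754
Margin = 1.96 × 6.7754 = 13.280
Interval: 244.7 ± 13.280

(231.42, 257.98)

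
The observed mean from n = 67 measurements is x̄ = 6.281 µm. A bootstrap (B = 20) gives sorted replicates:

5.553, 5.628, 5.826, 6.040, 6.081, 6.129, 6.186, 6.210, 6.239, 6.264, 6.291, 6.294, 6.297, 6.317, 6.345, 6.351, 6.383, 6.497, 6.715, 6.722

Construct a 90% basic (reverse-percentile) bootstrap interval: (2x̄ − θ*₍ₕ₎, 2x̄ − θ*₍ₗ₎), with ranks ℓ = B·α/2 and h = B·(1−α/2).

(5.847, 7.009)

Percentile endpoints at ranks 1 and 19: θ*₍1₎ = 5.553, θ*₍19₎ = 6.715.
Basic interval reflects these around x̄:
  lower = 2 × 6.281 − 6.715 = 5.847
  upper = 2 × 6.281 − 5.553 = 7.009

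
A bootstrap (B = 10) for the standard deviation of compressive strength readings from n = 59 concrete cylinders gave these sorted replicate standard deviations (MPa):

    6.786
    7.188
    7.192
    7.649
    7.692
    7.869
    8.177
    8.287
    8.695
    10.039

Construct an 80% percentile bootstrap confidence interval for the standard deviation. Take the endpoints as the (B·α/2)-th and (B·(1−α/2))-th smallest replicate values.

(6.786, 8.695)

α = 0.20; lower rank = 10 × 0.100 = 1; upper rank = 10 × 0.900 = 9.
The 1st smallest replicate is 6.786; the 9th is 8.695.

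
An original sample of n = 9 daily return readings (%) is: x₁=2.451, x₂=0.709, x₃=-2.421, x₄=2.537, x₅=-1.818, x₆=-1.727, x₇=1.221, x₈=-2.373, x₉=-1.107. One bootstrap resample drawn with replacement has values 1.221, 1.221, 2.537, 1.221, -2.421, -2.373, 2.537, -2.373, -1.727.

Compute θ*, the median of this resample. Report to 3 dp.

Sorted: -2.421, -2.373, -2.373, -1.727, 1.221, 1.221, 1.221, 2.537, 2.537
Median = middle value = 1.221

θ* = 1.221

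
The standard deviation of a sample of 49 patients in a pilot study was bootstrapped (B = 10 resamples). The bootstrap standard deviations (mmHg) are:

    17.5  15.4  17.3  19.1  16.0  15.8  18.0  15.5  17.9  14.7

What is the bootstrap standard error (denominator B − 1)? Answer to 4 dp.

SE* = 1.4266

Bootstrap SE is the standard deviation of the 10 replicate standard deviations.
Mean of replicates: (17.5 + 15.4 + 17.3 + 19.1 + 16.0 + 15.8 + 18.0 + 15.5 + 17.9 + 14.7) / 10 = 167.20000 / 10 = 16.72000
Sum of squared deviations: (+0.78000)² + (−1.32000)² + (+0.58000)² + (+2.38000)² + (−0.72000)² + (−0.92000)² + (+1.28000)² + (−1.22000)² + (+1.18000)² + (−2.02000)² = 18.31600
Variance = 18.31600 / 9 = 2.03511
SE* = √2.03511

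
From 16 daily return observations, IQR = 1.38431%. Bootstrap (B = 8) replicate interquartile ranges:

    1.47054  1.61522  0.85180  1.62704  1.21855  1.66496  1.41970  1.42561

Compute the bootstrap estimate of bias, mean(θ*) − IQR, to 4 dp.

bias = +0.0274

mean(θ*) = (1.47054 + 1.61522 + 0.85180 + 1.62704 + 1.21855 + 1.66496 + 1.41970 + 1.42561) / 8 = 1.41168
bias = 1.41168 − 1.38431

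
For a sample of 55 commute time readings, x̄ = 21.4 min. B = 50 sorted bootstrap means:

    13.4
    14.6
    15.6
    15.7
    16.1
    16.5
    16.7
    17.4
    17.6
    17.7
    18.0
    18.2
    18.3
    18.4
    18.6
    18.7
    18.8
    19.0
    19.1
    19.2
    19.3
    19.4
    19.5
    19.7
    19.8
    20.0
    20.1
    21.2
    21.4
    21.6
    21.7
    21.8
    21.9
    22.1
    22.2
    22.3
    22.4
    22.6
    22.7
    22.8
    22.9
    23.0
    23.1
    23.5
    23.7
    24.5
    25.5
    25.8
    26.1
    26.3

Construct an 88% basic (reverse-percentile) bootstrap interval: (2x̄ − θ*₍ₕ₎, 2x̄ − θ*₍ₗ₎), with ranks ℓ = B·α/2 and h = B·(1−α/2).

Percentile endpoints at ranks 3 and 47: θ*₍3₎ = 15.6, θ*₍47₎ = 25.5.
Basic interval reflects these around x̄:
  lower = 2 × 21.4 − 25.5 = 17.3
  upper = 2 × 21.4 − 15.6 = 27.2

(17.3, 27.2)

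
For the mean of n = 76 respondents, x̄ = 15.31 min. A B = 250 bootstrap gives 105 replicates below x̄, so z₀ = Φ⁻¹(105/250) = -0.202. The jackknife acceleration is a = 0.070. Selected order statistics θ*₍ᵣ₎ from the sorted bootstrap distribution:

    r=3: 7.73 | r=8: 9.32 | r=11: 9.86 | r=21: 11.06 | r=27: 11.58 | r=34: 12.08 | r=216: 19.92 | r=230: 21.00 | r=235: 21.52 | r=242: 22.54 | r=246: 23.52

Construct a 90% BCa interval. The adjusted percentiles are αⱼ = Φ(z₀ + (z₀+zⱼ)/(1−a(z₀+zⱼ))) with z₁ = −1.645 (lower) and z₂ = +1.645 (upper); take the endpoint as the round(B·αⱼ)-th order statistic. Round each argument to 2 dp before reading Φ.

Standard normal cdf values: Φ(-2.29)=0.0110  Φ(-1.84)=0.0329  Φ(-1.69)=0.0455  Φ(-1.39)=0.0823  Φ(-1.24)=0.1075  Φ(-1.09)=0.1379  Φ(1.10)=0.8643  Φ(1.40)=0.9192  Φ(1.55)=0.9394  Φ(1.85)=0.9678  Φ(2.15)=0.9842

(9.32, 21.00)

Lower: z₀ + z₁ = -0.202 + (-1.645) = -1.847; 1 − a(z₀+z₁) = 1 − (0.070)(-1.847) = 1.1293; argument = -0.202 + (-1.847)/1.1293 = -1.8375 → -1.84.
α₁ = Φ(-1.84) = 0.0329; rank = round(250 × 0.0329) = 8; θ*₍8₎ = 9.32.
Upper: z₀ + z₂ = 1.443; 1 − a(z₀+z₂) = 0.8990; argument = 1.4031 → 1.40; α₂ = 0.9192; rank = 230; θ*₍230₎ = 21.00.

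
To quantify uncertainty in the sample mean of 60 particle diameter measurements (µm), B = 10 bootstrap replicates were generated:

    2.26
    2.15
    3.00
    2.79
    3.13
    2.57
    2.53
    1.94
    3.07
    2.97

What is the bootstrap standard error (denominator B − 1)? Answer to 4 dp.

SE* = 0.4187

Bootstrap SE is the standard deviation of the 10 replicate means.
Mean of replicates: (2.26 + 2.15 + 3.00 + 2.79 + 3.13 + 2.57 + 2.53 + 1.94 + 3.07 + 2.97) / 10 = 26.41000 / 10 = 2.64100
Sum of squared deviations: (−0.38100)² + (−0.49100)² + (+0.35900)² + (+0.14900)² + (+0.48900)² + (−0.07100)² + (−0.11100)² + (−0.70100)² + (+0.42900)² + (+0.32900)² = 1.57749
Variance = 1.57749 / 9 = 0.17528
SE* = √0.17528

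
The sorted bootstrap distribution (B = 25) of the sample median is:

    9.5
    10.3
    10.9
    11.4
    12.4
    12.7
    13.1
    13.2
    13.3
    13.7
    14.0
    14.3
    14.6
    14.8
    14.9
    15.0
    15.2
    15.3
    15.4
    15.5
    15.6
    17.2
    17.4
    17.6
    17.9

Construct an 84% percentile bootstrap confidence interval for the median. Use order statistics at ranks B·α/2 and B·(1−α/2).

(10.3, 17.4)

α = 0.16; lower rank = 25 × 0.080 = 2; upper rank = 25 × 0.920 = 23.
The 2nd smallest replicate is 10.3; the 23rd is 17.4.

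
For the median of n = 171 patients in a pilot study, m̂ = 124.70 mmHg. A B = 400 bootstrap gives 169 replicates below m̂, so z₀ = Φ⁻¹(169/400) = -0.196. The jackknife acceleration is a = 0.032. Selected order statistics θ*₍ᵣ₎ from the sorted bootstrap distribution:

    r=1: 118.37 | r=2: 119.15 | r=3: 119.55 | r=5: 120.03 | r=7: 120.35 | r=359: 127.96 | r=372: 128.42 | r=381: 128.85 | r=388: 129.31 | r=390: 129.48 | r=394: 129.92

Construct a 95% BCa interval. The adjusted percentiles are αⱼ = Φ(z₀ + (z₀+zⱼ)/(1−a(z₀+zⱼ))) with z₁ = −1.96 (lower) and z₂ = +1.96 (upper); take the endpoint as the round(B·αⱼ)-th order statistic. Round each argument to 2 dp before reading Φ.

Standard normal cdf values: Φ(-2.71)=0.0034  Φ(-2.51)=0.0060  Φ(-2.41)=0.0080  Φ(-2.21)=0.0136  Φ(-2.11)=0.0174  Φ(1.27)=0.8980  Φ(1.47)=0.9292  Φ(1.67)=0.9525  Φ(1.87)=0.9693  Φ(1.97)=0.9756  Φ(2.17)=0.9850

(120.03, 128.85)

Lower: z₀ + z₁ = -0.196 + (-1.960) = -2.156; 1 − a(z₀+z₁) = 1 − (0.032)(-2.156) = 1.0690; argument = -0.196 + (-2.156)/1.0690 = -2.2129 → -2.21.
α₁ = Φ(-2.21) = 0.0136; rank = round(400 × 0.0136) = 5; θ*₍5₎ = 120.03.
Upper: z₀ + z₂ = 1.764; 1 − a(z₀+z₂) = 0.9436; argument = 1.6735 → 1.67; α₂ = 0.9525; rank = 381; θ*₍381₎ = 128.85.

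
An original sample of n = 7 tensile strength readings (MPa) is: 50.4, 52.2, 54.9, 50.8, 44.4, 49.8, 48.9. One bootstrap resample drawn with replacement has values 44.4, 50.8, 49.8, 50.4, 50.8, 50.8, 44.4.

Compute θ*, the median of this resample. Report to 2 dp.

θ* = 50.40

Sorted: 44.4, 44.4, 49.8, 50.4, 50.8, 50.8, 50.8
Median = middle value = 50.40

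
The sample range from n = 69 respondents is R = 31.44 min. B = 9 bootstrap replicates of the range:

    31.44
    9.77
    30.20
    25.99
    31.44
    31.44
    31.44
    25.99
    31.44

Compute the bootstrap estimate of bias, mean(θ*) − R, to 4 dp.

bias = −3.7567

mean(θ*) = (31.44 + 9.77 + 30.20 + 25.99 + 31.44 + 31.44 + 31.44 + 25.99 + 31.44) / 9 = 27.68333
bias = 27.68333 − 31.44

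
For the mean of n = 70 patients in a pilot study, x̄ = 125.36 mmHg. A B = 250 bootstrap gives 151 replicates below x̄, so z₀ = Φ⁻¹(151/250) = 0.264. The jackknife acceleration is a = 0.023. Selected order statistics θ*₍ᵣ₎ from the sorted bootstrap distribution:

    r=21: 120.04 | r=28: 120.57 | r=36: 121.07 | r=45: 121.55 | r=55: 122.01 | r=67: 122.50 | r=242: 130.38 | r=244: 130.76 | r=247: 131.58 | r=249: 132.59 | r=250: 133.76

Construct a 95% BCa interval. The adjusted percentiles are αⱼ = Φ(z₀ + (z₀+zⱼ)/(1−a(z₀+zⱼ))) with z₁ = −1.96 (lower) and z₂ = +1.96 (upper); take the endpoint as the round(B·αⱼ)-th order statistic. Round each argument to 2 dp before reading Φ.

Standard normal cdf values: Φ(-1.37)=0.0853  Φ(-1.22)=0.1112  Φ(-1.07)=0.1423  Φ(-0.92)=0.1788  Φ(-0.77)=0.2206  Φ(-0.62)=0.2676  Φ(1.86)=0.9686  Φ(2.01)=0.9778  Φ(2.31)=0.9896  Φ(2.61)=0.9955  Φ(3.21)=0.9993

(120.04, 132.59)

Lower: z₀ + z₁ = 0.264 + (-1.960) = -1.696; 1 − a(z₀+z₁) = 1 − (0.023)(-1.696) = 1.0390; argument = 0.264 + (-1.696)/1.0390 = -1.3683 → -1.37.
α₁ = Φ(-1.37) = 0.0853; rank = round(250 × 0.0853) = 21; θ*₍21₎ = 120.04.
Upper: z₀ + z₂ = 2.224; 1 − a(z₀+z₂) = 0.9488; argument = 2.6079 → 2.61; α₂ = 0.9955; rank = 249; θ*₍249₎ = 132.59.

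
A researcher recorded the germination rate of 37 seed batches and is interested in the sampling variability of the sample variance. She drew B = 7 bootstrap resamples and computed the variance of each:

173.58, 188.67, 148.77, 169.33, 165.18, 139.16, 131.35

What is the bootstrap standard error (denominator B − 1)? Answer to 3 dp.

Bootstrap SE is the standard deviation of the 7 replicate variances.
Mean of replicates: (173.58 + 188.67 + 148.77 + 169.33 + 165.18 + 139.16 + 131.35) / 7 = 1116.0400 / 7 = 159.4343
Sum of squared deviations: (+14.1457)² + (+29.2357)² + (−10.6643)² + (+9.8957)² + (+5.7457)² + (−20.2743)² + (−28.0843)² = 2499.2674
Variance = 2499.2674 / 6 = 416.5446
SE* = √416.5446

SE* = 20.409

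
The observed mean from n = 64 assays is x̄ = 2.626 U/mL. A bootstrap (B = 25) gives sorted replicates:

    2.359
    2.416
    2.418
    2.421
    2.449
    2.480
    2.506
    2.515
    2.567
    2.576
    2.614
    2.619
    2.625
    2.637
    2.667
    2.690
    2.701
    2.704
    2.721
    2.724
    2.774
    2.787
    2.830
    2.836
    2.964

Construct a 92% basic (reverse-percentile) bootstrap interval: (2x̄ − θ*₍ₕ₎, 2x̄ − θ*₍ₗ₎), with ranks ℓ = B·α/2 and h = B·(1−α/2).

Percentile endpoints at ranks 1 and 24: θ*₍1₎ = 2.359, θ*₍24₎ = 2.836.
Basic interval reflects these around x̄:
  lower = 2 × 2.626 − 2.836 = 2.416
  upper = 2 × 2.626 − 2.359 = 2.893

(2.416, 2.893)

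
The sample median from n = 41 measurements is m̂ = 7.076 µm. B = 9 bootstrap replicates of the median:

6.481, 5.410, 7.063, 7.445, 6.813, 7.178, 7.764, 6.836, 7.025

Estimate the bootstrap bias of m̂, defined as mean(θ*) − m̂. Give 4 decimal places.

mean(θ*) = (6.481 + 5.410 + 7.063 + 7.445 + 6.813 + 7.178 + 7.764 + 6.836 + 7.025) / 9 = 6.89056
bias = 6.89056 − 7.076

bias = −0.1854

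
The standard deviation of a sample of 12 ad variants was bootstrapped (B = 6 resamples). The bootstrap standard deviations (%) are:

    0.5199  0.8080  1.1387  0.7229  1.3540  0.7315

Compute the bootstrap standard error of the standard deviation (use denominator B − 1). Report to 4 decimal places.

SE* = 0.3076

Bootstrap SE is the standard deviation of the 6 replicate standard deviations.
Mean of replicates: (0.5199 + 0.8080 + 1.1387 + 0.7229 + 1.3540 + 0.7315) / 6 = 5.27500 / 6 = 0.87917
Sum of squared deviations: (−0.35927)² + (−0.07117)² + (+0.25953)² + (−0.15627)² + (+0.47483)² + (−0.14767)² = 0.47319
Variance = 0.47319 / 5 = 0.09464
SE* = √0.09464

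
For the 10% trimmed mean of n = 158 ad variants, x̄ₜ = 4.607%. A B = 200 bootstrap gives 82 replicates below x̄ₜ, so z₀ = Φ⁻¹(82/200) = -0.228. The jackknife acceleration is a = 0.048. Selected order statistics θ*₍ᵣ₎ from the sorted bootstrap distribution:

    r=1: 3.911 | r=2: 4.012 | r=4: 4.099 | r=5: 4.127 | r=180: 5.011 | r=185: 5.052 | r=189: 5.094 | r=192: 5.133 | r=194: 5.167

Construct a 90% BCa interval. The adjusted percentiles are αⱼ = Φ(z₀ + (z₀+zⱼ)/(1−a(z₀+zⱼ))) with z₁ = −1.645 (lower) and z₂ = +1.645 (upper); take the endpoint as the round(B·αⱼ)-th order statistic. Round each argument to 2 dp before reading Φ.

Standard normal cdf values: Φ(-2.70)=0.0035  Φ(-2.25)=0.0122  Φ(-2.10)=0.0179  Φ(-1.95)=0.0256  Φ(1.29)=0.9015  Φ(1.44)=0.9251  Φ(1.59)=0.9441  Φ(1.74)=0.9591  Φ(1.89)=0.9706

Lower: z₀ + z₁ = -0.228 + (-1.645) = -1.873; 1 − a(z₀+z₁) = 1 − (0.048)(-1.873) = 1.0899; argument = -0.228 + (-1.873)/1.0899 = -1.9465 → -1.95.
α₁ = Φ(-1.95) = 0.0256; rank = round(200 × 0.0256) = 5; θ*₍5₎ = 4.127.
Upper: z₀ + z₂ = 1.417; 1 − a(z₀+z₂) = 0.9320; argument = 1.2924 → 1.29; α₂ = 0.9015; rank = 180; θ*₍180₎ = 5.011.

(4.127, 5.011)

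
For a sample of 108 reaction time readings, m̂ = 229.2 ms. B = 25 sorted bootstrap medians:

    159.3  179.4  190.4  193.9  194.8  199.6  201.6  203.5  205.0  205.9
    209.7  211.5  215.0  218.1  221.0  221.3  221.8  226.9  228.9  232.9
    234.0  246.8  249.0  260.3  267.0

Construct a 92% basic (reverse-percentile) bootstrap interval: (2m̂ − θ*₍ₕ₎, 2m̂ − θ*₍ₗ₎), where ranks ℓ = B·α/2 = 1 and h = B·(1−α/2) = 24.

(198.1, 299.1)

Percentile endpoints at ranks 1 and 24: θ*₍1₎ = 159.3, θ*₍24₎ = 260.3.
Basic interval reflects these around m̂:
  lower = 2 × 229.2 − 260.3 = 198.1
  upper = 2 × 229.2 − 159.3 = 299.1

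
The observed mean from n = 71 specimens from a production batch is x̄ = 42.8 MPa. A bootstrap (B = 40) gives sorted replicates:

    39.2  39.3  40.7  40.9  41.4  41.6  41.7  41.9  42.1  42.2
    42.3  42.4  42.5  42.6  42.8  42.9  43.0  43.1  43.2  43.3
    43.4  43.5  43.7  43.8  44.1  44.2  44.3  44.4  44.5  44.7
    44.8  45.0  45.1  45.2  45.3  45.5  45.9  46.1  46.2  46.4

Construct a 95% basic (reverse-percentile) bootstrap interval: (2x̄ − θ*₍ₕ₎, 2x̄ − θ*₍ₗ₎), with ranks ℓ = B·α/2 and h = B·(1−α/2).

Percentile endpoints at ranks 1 and 39: θ*₍1₎ = 39.2, θ*₍39₎ = 46.2.
Basic interval reflects these around x̄:
  lower = 2 × 42.8 − 46.2 = 39.4
  upper = 2 × 42.8 − 39.2 = 46.4

(39.4, 46.4)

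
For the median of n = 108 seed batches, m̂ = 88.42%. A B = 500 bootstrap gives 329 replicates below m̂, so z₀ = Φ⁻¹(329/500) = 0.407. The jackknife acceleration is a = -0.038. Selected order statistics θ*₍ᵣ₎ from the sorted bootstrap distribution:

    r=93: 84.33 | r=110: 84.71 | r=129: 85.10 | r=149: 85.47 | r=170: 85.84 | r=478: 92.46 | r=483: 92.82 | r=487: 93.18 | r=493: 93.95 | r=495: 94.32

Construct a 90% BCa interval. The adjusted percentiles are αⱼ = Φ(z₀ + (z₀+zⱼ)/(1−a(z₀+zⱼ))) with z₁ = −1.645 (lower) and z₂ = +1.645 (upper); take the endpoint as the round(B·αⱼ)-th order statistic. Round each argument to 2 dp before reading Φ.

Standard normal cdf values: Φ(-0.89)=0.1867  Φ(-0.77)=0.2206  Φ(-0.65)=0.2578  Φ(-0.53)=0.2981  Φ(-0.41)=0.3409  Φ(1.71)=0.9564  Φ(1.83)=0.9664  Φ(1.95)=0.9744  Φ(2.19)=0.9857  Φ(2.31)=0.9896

Lower: z₀ + z₁ = 0.407 + (-1.645) = -1.238; 1 − a(z₀+z₁) = 1 − (-0.038)(-1.238) = 0.9530; argument = 0.407 + (-1.238)/0.9530 = -0.8921 → -0.89.
α₁ = Φ(-0.89) = 0.1867; rank = round(500 × 0.1867) = 93; θ*₍93₎ = 84.33.
Upper: z₀ + z₂ = 2.052; 1 − a(z₀+z₂) = 1.0780; argument = 2.3106 → 2.31; α₂ = 0.9896; rank = 495; θ*₍495₎ = 94.32.

(84.33, 94.32)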